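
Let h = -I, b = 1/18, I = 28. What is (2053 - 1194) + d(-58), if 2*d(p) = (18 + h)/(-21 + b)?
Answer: 323933/377 ≈ 859.24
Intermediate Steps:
b = 1/18 ≈ 0.055556
h = -28 (h = -1*28 = -28)
d(p) = 90/377 (d(p) = ((18 - 28)/(-21 + 1/18))/2 = (-10/(-377/18))/2 = (-10*(-18/377))/2 = (½)*(180/377) = 90/377)
(2053 - 1194) + d(-58) = (2053 - 1194) + 90/377 = 859 + 90/377 = 323933/377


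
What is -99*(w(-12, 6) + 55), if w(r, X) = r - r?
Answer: -5445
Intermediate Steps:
w(r, X) = 0
-99*(w(-12, 6) + 55) = -99*(0 + 55) = -99*55 = -5445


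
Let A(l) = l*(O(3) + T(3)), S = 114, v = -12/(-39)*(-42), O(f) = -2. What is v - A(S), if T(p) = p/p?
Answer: 1314/13 ≈ 101.08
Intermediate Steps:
T(p) = 1
v = -168/13 (v = -12*(-1/39)*(-42) = (4/13)*(-42) = -168/13 ≈ -12.923)
A(l) = -l (A(l) = l*(-2 + 1) = l*(-1) = -l)
v - A(S) = -168/13 - (-1)*114 = -168/13 - 1*(-114) = -168/13 + 114 = 1314/13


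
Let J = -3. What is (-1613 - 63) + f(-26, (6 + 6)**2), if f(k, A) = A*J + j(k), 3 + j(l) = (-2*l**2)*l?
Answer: 33041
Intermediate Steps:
j(l) = -3 - 2*l**3 (j(l) = -3 + (-2*l**2)*l = -3 - 2*l**3)
f(k, A) = -3 - 3*A - 2*k**3 (f(k, A) = A*(-3) + (-3 - 2*k**3) = -3*A + (-3 - 2*k**3) = -3 - 3*A - 2*k**3)
(-1613 - 63) + f(-26, (6 + 6)**2) = (-1613 - 63) + (-3 - 3*(6 + 6)**2 - 2*(-26)**3) = -1676 + (-3 - 3*12**2 - 2*(-17576)) = -1676 + (-3 - 3*144 + 35152) = -1676 + (-3 - 432 + 35152) = -1676 + 34717 = 33041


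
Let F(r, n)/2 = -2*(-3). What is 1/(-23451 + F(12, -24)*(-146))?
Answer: -1/25203 ≈ -3.9678e-5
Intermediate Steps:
F(r, n) = 12 (F(r, n) = 2*(-2*(-3)) = 2*6 = 12)
1/(-23451 + F(12, -24)*(-146)) = 1/(-23451 + 12*(-146)) = 1/(-23451 - 1752) = 1/(-25203) = -1/25203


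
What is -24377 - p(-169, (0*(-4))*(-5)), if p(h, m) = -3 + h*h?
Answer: -52935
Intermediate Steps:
p(h, m) = -3 + h²
-24377 - p(-169, (0*(-4))*(-5)) = -24377 - (-3 + (-169)²) = -24377 - (-3 + 28561) = -24377 - 1*28558 = -24377 - 28558 = -52935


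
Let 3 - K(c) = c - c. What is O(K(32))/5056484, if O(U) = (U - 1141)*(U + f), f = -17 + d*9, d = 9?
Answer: -38123/2528242 ≈ -0.015079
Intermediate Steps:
f = 64 (f = -17 + 9*9 = -17 + 81 = 64)
K(c) = 3 (K(c) = 3 - (c - c) = 3 - 1*0 = 3 + 0 = 3)
O(U) = (-1141 + U)*(64 + U) (O(U) = (U - 1141)*(U + 64) = (-1141 + U)*(64 + U))
O(K(32))/5056484 = (-73024 + 3² - 1077*3)/5056484 = (-73024 + 9 - 3231)*(1/5056484) = -76246*1/5056484 = -38123/2528242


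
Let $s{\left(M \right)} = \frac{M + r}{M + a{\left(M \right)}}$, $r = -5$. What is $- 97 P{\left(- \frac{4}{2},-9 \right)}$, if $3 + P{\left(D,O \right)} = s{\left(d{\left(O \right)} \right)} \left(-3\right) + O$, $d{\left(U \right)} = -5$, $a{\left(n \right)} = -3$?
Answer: $\frac{6111}{4} \approx 1527.8$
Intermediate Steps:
$s{\left(M \right)} = \frac{-5 + M}{-3 + M}$ ($s{\left(M \right)} = \frac{M - 5}{M - 3} = \frac{-5 + M}{-3 + M}$)
$P{\left(D,O \right)} = - \frac{27}{4} + O$ ($P{\left(D,O \right)} = -3 + \left(\frac{-5 - 5}{-3 - 5} \left(-3\right) + O\right) = -3 + \left(\frac{1}{-8} \left(-10\right) \left(-3\right) + O\right) = -3 + \left(\left(- \frac{1}{8}\right) \left(-10\right) \left(-3\right) + O\right) = -3 + \left(\frac{5}{4} \left(-3\right) + O\right) = -3 + \left(- \frac{15}{4} + O\right) = - \frac{27}{4} + O$)
$- 97 P{\left(- \frac{4}{2},-9 \right)} = - 97 \left(- \frac{27}{4} - 9\right) = \left(-97\right) \left(- \frac{63}{4}\right) = \frac{6111}{4}$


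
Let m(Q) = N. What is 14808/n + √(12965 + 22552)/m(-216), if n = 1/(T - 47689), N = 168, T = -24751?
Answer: -1072691520 + √35517/168 ≈ -1.0727e+9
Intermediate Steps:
m(Q) = 168
n = -1/72440 (n = 1/(-24751 - 47689) = 1/(-72440) = -1/72440 ≈ -1.3805e-5)
14808/n + √(12965 + 22552)/m(-216) = 14808/(-1/72440) + √(12965 + 22552)/168 = 14808*(-72440) + √35517*(1/168) = -1072691520 + √35517/168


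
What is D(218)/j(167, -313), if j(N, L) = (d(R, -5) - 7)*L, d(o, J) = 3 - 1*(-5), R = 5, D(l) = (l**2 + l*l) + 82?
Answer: -95130/313 ≈ -303.93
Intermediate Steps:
D(l) = 82 + 2*l**2 (D(l) = (l**2 + l**2) + 82 = 2*l**2 + 82 = 82 + 2*l**2)
d(o, J) = 8 (d(o, J) = 3 + 5 = 8)
j(N, L) = L (j(N, L) = (8 - 7)*L = 1*L = L)
D(218)/j(167, -313) = (82 + 2*218**2)/(-313) = (82 + 2*47524)*(-1/313) = (82 + 95048)*(-1/313) = 95130*(-1/313) = -95130/313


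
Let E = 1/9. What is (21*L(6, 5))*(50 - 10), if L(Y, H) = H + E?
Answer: 12880/3 ≈ 4293.3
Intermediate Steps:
E = ⅑ ≈ 0.11111
L(Y, H) = ⅑ + H (L(Y, H) = H + ⅑ = ⅑ + H)
(21*L(6, 5))*(50 - 10) = (21*(⅑ + 5))*(50 - 10) = (21*(46/9))*40 = (322/3)*40 = 12880/3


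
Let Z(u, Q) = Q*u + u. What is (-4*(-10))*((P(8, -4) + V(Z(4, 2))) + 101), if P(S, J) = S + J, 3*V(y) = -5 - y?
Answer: 11920/3 ≈ 3973.3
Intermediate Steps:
Z(u, Q) = u + Q*u
V(y) = -5/3 - y/3 (V(y) = (-5 - y)/3 = -5/3 - y/3)
P(S, J) = J + S
(-4*(-10))*((P(8, -4) + V(Z(4, 2))) + 101) = (-4*(-10))*(((-4 + 8) + (-5/3 - 4*(1 + 2)/3)) + 101) = 40*((4 + (-5/3 - 4*3/3)) + 101) = 40*((4 + (-5/3 - ⅓*12)) + 101) = 40*((4 + (-5/3 - 4)) + 101) = 40*((4 - 17/3) + 101) = 40*(-5/3 + 101) = 40*(298/3) = 11920/3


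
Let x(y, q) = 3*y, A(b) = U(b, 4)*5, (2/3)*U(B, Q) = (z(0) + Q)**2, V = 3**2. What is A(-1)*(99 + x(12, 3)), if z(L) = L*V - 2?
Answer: 4050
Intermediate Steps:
V = 9
z(L) = -2 + 9*L (z(L) = L*9 - 2 = 9*L - 2 = -2 + 9*L)
U(B, Q) = 3*(-2 + Q)**2/2 (U(B, Q) = 3*((-2 + 9*0) + Q)**2/2 = 3*((-2 + 0) + Q)**2/2 = 3*(-2 + Q)**2/2)
A(b) = 30 (A(b) = (3*(-2 + 4)**2/2)*5 = ((3/2)*2**2)*5 = ((3/2)*4)*5 = 6*5 = 30)
A(-1)*(99 + x(12, 3)) = 30*(99 + 3*12) = 30*(99 + 36) = 30*135 = 4050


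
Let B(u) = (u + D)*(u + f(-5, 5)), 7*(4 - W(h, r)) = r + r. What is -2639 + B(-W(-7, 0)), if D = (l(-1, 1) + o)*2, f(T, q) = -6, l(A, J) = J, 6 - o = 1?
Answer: -2719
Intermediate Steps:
o = 5 (o = 6 - 1*1 = 6 - 1 = 5)
D = 12 (D = (1 + 5)*2 = 6*2 = 12)
W(h, r) = 4 - 2*r/7 (W(h, r) = 4 - (r + r)/7 = 4 - 2*r/7)
B(u) = (-6 + u)*(12 + u) (B(u) = (u + 12)*(u - 6) = (12 + u)*(-6 + u) = (-6 + u)*(12 + u))
-2639 + B(-W(-7, 0)) = -2639 + (-72 + (-(4 - 2/7*0))² + 6*(-(4 - 2/7*0))) = -2639 + (-72 + (-(4 + 0))² + 6*(-(4 + 0))) = -2639 + (-72 + (-1*4)² + 6*(-1*4)) = -2639 + (-72 + (-4)² + 6*(-4)) = -2639 + (-72 + 16 - 24) = -2639 - 80 = -2719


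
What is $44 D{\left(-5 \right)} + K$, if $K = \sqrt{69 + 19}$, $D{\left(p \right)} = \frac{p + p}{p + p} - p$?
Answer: $264 + 2 \sqrt{22} \approx 273.38$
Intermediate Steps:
$D{\left(p \right)} = 1 - p$ ($D{\left(p \right)} = \frac{2 p}{2 p} - p = 2 p \frac{1}{2 p} - p = 1 - p$)
$K = 2 \sqrt{22}$ ($K = \sqrt{88} = 2 \sqrt{22} \approx 9.3808$)
$44 D{\left(-5 \right)} + K = 44 \left(1 - -5\right) + 2 \sqrt{22} = 44 \left(1 + 5\right) + 2 \sqrt{22} = 44 \cdot 6 + 2 \sqrt{22} = 264 + 2 \sqrt{22}$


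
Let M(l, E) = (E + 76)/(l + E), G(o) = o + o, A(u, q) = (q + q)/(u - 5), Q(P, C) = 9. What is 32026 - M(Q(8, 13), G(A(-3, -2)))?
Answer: 320183/10 ≈ 32018.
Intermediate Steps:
A(u, q) = 2*q/(-5 + u) (A(u, q) = (2*q)/(-5 + u) = 2*q/(-5 + u))
G(o) = 2*o
M(l, E) = (76 + E)/(E + l)
32026 - M(Q(8, 13), G(A(-3, -2))) = 32026 - (76 + 2*(2*(-2)/(-5 - 3)))/(2*(2*(-2)/(-5 - 3)) + 9) = 32026 - (76 + 2*(2*(-2)/(-8)))/(2*(2*(-2)/(-8)) + 9) = 32026 - (76 + 2*(2*(-2)*(-⅛)))/(2*(2*(-2)*(-⅛)) + 9) = 32026 - (76 + 2*(½))/(2*(½) + 9) = 32026 - (76 + 1)/(1 + 9) = 32026 - 77/10 = 320183/10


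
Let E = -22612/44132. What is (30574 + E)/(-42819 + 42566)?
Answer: -337317289/2791349 ≈ -120.84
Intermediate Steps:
E = -5653/11033 (E = -22612*1/44132 = -5653/11033 ≈ -0.51237)
(30574 + E)/(-42819 + 42566) = (30574 - 5653/11033)/(-42819 + 42566) = (337317289/11033)/(-253) = (337317289/11033)*(-1/253) = -337317289/2791349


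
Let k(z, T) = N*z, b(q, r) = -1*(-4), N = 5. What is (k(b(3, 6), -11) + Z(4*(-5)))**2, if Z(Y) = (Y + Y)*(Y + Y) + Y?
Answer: 2560000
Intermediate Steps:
b(q, r) = 4
k(z, T) = 5*z
Z(Y) = Y + 4*Y**2 (Z(Y) = (2*Y)*(2*Y) + Y = 4*Y**2 + Y = Y + 4*Y**2)
(k(b(3, 6), -11) + Z(4*(-5)))**2 = (5*4 + (4*(-5))*(1 + 4*(4*(-5))))**2 = (20 - 20*(1 + 4*(-20)))**2 = (20 - 20*(1 - 80))**2 = (20 - 20*(-79))**2 = (20 + 1580)**2 = 1600**2 = 2560000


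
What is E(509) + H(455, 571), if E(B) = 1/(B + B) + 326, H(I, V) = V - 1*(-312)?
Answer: 1230763/1018 ≈ 1209.0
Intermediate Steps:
H(I, V) = 312 + V (H(I, V) = V + 312 = 312 + V)
E(B) = 326 + 1/(2*B) (E(B) = 1/(2*B) + 326 = 326 + 1/(2*B))
E(509) + H(455, 571) = (326 + (½)/509) + (312 + 571) = (326 + (½)*(1/509)) + 883 = (326 + 1/1018) + 883 = 331869/1018 + 883 = 1230763/1018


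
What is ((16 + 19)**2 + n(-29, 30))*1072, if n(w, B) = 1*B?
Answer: 1345360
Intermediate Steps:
n(w, B) = B
((16 + 19)**2 + n(-29, 30))*1072 = ((16 + 19)**2 + 30)*1072 = (35**2 + 30)*1072 = (1225 + 30)*1072 = 1255*1072 = 1345360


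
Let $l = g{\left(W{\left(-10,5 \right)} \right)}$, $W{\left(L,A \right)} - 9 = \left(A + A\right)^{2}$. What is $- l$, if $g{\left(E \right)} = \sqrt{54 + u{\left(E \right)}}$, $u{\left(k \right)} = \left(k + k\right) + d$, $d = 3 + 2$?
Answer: $- \sqrt{277} \approx -16.643$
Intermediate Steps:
$d = 5$
$W{\left(L,A \right)} = 9 + 4 A^{2}$ ($W{\left(L,A \right)} = 9 + \left(A + A\right)^{2} = 9 + \left(2 A\right)^{2} = 9 + 4 A^{2}$)
$u{\left(k \right)} = 5 + 2 k$ ($u{\left(k \right)} = \left(k + k\right) + 5 = 2 k + 5 = 5 + 2 k$)
$g{\left(E \right)} = \sqrt{59 + 2 E}$ ($g{\left(E \right)} = \sqrt{54 + \left(5 + 2 E\right)} = \sqrt{59 + 2 E}$)
$l = \sqrt{277}$ ($l = \sqrt{59 + 2 \left(9 + 4 \cdot 5^{2}\right)} = \sqrt{59 + 2 \left(9 + 4 \cdot 25\right)} = \sqrt{59 + 2 \left(9 + 100\right)} = \sqrt{59 + 2 \cdot 109} = \sqrt{59 + 218} = \sqrt{277} \approx 16.643$)
$- l = - \sqrt{277}$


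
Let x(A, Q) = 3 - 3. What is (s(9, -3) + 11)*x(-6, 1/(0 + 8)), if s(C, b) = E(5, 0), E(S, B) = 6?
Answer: 0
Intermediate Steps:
s(C, b) = 6
x(A, Q) = 0
(s(9, -3) + 11)*x(-6, 1/(0 + 8)) = (6 + 11)*0 = 17*0 = 0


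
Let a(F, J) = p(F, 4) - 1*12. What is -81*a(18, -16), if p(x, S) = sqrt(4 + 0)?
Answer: 810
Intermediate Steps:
p(x, S) = 2 (p(x, S) = sqrt(4) = 2)
a(F, J) = -10 (a(F, J) = 2 - 1*12 = 2 - 12 = -10)
-81*a(18, -16) = -81*(-10) = 810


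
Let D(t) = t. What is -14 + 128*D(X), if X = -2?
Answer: -270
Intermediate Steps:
-14 + 128*D(X) = -14 + 128*(-2) = -14 - 256 = -270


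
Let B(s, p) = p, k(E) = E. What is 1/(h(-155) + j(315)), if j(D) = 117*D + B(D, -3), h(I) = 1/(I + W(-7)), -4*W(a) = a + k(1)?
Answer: 307/11313562 ≈ 2.7136e-5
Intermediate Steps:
W(a) = -¼ - a/4 (W(a) = -(a + 1)/4 = -(1 + a)/4 = -¼ - a/4)
h(I) = 1/(3/2 + I) (h(I) = 1/(I + (-¼ - ¼*(-7))) = 1/(I + (-¼ + 7/4)) = 1/(I + 3/2) = 1/(3/2 + I))
j(D) = -3 + 117*D (j(D) = 117*D - 3 = -3 + 117*D)
1/(h(-155) + j(315)) = 1/(2/(3 + 2*(-155)) + (-3 + 117*315)) = 1/(2/(3 - 310) + (-3 + 36855)) = 1/(2/(-307) + 36852) = 1/(2*(-1/307) + 36852) = 1/(-2/307 + 36852) = 1/(11313562/307) = 307/11313562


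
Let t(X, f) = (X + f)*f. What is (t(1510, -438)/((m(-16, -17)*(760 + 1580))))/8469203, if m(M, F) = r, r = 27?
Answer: -39128/44590353795 ≈ -8.7750e-7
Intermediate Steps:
m(M, F) = 27
t(X, f) = f*(X + f)
(t(1510, -438)/((m(-16, -17)*(760 + 1580))))/8469203 = ((-438*(1510 - 438))/((27*(760 + 1580))))/8469203 = ((-438*1072)/((27*2340)))*(1/8469203) = -469536/63180*(1/8469203) = -469536*1/63180*(1/8469203) = -39128/5265*1/8469203 = -39128/44590353795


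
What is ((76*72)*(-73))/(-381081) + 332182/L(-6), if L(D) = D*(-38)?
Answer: 21113220785/14481078 ≈ 1458.0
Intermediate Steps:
L(D) = -38*D
((76*72)*(-73))/(-381081) + 332182/L(-6) = ((76*72)*(-73))/(-381081) + 332182/((-38*(-6))) = (5472*(-73))*(-1/381081) + 332182/228 = -399456*(-1/381081) + 332182*(1/228) = 133152/127027 + 166091/114 = 21113220785/14481078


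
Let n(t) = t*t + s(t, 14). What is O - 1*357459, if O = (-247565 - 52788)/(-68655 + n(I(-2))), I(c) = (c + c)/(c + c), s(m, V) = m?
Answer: -24540332374/68653 ≈ -3.5745e+5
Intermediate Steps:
I(c) = 1 (I(c) = (2*c)/((2*c)) = (2*c)*(1/(2*c)) = 1)
n(t) = t + t² (n(t) = t*t + t = t² + t = t + t²)
O = 300353/68653 (O = (-247565 - 52788)/(-68655 + 1*(1 + 1)) = -300353/(-68655 + 1*2) = -300353/(-68655 + 2) = -300353/(-68653) = -300353*(-1/68653) = 300353/68653 ≈ 4.3749)
O - 1*357459 = 300353/68653 - 1*357459 = 300353/68653 - 357459 = -24540332374/68653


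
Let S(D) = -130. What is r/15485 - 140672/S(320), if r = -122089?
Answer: 43248687/40261 ≈ 1074.2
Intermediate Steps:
r/15485 - 140672/S(320) = -122089/15485 - 140672/(-130) = -122089*1/15485 - 140672*(-1/130) = -122089/15485 + 70336/65 = 43248687/40261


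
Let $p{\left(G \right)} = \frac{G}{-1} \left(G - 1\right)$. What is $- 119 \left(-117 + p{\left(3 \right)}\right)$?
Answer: $14637$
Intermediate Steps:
$p{\left(G \right)} = - G \left(-1 + G\right)$ ($p{\left(G \right)} = G \left(-1\right) \left(-1 + G\right) = - G \left(-1 + G\right)$)
$- 119 \left(-117 + p{\left(3 \right)}\right) = - 119 \left(-117 + 3 \left(1 - 3\right)\right) = - 119 \left(-117 + 3 \left(-2\right)\right) = - 119 \left(-117 - 6\right) = \left(-119\right) \left(-123\right) = 14637$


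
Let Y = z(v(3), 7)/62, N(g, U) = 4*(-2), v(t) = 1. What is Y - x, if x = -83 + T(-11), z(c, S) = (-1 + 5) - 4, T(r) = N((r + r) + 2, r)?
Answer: 91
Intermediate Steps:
N(g, U) = -8
T(r) = -8
z(c, S) = 0 (z(c, S) = 4 - 4 = 0)
Y = 0 (Y = 0/62 = 0*(1/62) = 0)
x = -91 (x = -83 - 8 = -91)
Y - x = 0 - 1*(-91) = 0 + 91 = 91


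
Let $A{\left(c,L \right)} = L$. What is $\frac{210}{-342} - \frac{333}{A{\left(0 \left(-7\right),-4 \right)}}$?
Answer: $\frac{18841}{228} \approx 82.636$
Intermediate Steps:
$\frac{210}{-342} - \frac{333}{A{\left(0 \left(-7\right),-4 \right)}} = \frac{210}{-342} - \frac{333}{-4} = 210 \left(- \frac{1}{342}\right) - - \frac{333}{4} = - \frac{35}{57} + \frac{333}{4} = \frac{18841}{228}$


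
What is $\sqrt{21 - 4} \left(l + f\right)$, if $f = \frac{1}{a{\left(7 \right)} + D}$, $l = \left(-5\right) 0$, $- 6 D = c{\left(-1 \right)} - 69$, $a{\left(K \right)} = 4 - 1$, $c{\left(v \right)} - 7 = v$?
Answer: $\frac{2 \sqrt{17}}{27} \approx 0.30542$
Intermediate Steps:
$c{\left(v \right)} = 7 + v$
$a{\left(K \right)} = 3$ ($a{\left(K \right)} = 4 - 1 = 3$)
$D = \frac{21}{2}$ ($D = - \frac{\left(7 - 1\right) - 69}{6} = - \frac{6 - 69}{6} = \left(- \frac{1}{6}\right) \left(-63\right) = \frac{21}{2} \approx 10.5$)
$l = 0$
$f = \frac{2}{27}$ ($f = \frac{1}{3 + \frac{21}{2}} = \frac{1}{\frac{27}{2}} = \frac{2}{27} \approx 0.074074$)
$\sqrt{21 - 4} \left(l + f\right) = \sqrt{21 - 4} \left(0 + \frac{2}{27}\right) = \sqrt{17} \cdot \frac{2}{27} = \frac{2 \sqrt{17}}{27}$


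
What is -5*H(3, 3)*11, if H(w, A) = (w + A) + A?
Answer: -495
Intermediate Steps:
H(w, A) = w + 2*A (H(w, A) = (A + w) + A = w + 2*A)
-5*H(3, 3)*11 = -5*(3 + 2*3)*11 = -5*(3 + 6)*11 = -5*9*11 = -45*11 = -495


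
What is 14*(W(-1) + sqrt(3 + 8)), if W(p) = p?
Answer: -14 + 14*sqrt(11) ≈ 32.433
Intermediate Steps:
14*(W(-1) + sqrt(3 + 8)) = 14*(-1 + sqrt(3 + 8)) = 14*(-1 + sqrt(11)) = -14 + 14*sqrt(11)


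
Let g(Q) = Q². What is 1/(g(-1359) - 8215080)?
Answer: -1/6368199 ≈ -1.5703e-7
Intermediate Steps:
1/(g(-1359) - 8215080) = 1/((-1359)² - 8215080) = 1/(1846881 - 8215080) = 1/(-6368199) = -1/6368199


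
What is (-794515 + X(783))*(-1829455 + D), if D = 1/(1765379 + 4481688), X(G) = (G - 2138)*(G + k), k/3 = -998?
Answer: -25159087440527092760/6247067 ≈ -4.0273e+12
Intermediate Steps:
k = -2994 (k = 3*(-998) = -2994)
X(G) = (-2994 + G)*(-2138 + G) (X(G) = (G - 2138)*(G - 2994) = (-2138 + G)*(-2994 + G) = (-2994 + G)*(-2138 + G))
D = 1/6247067 ≈ 1.6008e-7
(-794515 + X(783))*(-1829455 + D) = (-794515 + (6401172 + 783² - 5132*783))*(-1829455 + 1/6247067) = (-794515 + (6401172 + 613089 - 4018356))*(-11428727958484/6247067) = (-794515 + 2995905)*(-11428727958484/6247067) = 2201390*(-11428727958484/6247067) = -25159087440527092760/6247067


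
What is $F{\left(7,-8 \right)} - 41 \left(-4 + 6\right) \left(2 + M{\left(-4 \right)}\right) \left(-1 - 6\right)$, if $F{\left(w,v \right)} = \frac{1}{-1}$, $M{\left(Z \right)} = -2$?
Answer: $-1$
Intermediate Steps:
$F{\left(w,v \right)} = -1$
$F{\left(7,-8 \right)} - 41 \left(-4 + 6\right) \left(2 + M{\left(-4 \right)}\right) \left(-1 - 6\right) = -1 - 41 \left(-4 + 6\right) \left(2 - 2\right) \left(-1 - 6\right) = -1 - 41 \cdot 2 \cdot 0 \left(-7\right) = -1 - 41 \cdot 0 \left(-7\right) = -1 - 0 = -1 + 0 = -1$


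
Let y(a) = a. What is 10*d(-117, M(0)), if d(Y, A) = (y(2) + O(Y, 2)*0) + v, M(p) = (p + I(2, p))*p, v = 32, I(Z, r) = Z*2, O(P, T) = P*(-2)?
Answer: 340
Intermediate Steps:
O(P, T) = -2*P
I(Z, r) = 2*Z
M(p) = p*(4 + p) (M(p) = (p + 2*2)*p = (p + 4)*p = (4 + p)*p = p*(4 + p))
d(Y, A) = 34 (d(Y, A) = (2 - 2*Y*0) + 32 = (2 + 0) + 32 = 2 + 32 = 34)
10*d(-117, M(0)) = 10*34 = 340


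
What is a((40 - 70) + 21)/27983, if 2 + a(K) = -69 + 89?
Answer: 18/27983 ≈ 0.00064325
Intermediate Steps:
a(K) = 18 (a(K) = -2 + (-69 + 89) = -2 + 20 = 18)
a((40 - 70) + 21)/27983 = 18/27983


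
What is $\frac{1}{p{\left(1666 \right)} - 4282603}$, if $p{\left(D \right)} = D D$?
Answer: $- \frac{1}{1507047} \approx -6.6355 \cdot 10^{-7}$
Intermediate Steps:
$p{\left(D \right)} = D^{2}$
$\frac{1}{p{\left(1666 \right)} - 4282603} = \frac{1}{1666^{2} - 4282603} = \frac{1}{2775556 - 4282603} = \frac{1}{-1507047} = - \frac{1}{1507047}$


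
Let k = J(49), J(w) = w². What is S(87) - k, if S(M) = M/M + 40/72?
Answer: -21595/9 ≈ -2399.4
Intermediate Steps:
S(M) = 14/9 (S(M) = 1 + 40*(1/72) = 1 + 5/9 = 14/9)
k = 2401 (k = 49² = 2401)
S(87) - k = 14/9 - 1*2401 = 14/9 - 2401 = -21595/9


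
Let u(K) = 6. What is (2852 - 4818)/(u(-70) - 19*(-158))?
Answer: -983/1504 ≈ -0.65359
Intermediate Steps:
(2852 - 4818)/(u(-70) - 19*(-158)) = (2852 - 4818)/(6 - 19*(-158)) = -1966/(6 + 3002) = -1966/3008 = -1966*1/3008 = -983/1504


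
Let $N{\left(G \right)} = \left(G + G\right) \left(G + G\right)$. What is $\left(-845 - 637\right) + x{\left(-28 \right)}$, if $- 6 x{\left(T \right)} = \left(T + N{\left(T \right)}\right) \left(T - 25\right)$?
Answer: $25972$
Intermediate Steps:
$N{\left(G \right)} = 4 G^{2}$ ($N{\left(G \right)} = 2 G 2 G = 4 G^{2}$)
$x{\left(T \right)} = - \frac{\left(-25 + T\right) \left(T + 4 T^{2}\right)}{6}$ ($x{\left(T \right)} = - \frac{\left(T + 4 T^{2}\right) \left(T - 25\right)}{6} = - \frac{\left(T + 4 T^{2}\right) \left(-25 + T\right)}{6} = - \frac{\left(-25 + T\right) \left(T + 4 T^{2}\right)}{6}$)
$\left(-845 - 637\right) + x{\left(-28 \right)} = \left(-845 - 637\right) + \frac{1}{6} \left(-28\right) \left(25 - 4 \left(-28\right)^{2} + 99 \left(-28\right)\right) = -1482 + \frac{1}{6} \left(-28\right) \left(25 - 3136 - 2772\right) = -1482 + \frac{1}{6} \left(-28\right) \left(-5883\right) = -1482 + 27454 = 25972$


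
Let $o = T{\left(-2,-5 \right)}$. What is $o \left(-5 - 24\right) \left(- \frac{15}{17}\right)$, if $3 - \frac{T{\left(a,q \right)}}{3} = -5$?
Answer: $\frac{10440}{17} \approx 614.12$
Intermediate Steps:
$T{\left(a,q \right)} = 24$ ($T{\left(a,q \right)} = 9 - -15 = 9 + 15 = 24$)
$o = 24$
$o \left(-5 - 24\right) \left(- \frac{15}{17}\right) = 24 \left(-5 - 24\right) \left(- \frac{15}{17}\right) = 24 \left(-5 - 24\right) \left(\left(-15\right) \frac{1}{17}\right) = 24 \left(-29\right) \left(- \frac{15}{17}\right) = \left(-696\right) \left(- \frac{15}{17}\right) = \frac{10440}{17}$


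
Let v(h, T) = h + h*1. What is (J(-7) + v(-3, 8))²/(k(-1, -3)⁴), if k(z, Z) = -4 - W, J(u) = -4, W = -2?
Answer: 25/4 ≈ 6.2500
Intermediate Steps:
k(z, Z) = -2 (k(z, Z) = -4 - 1*(-2) = -4 + 2 = -2)
v(h, T) = 2*h (v(h, T) = h + h = 2*h)
(J(-7) + v(-3, 8))²/(k(-1, -3)⁴) = (-4 + 2*(-3))²/((-2)⁴) = (-4 - 6)²/16 = (-10)²*(1/16) = 100*(1/16) = 25/4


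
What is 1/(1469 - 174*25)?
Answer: -1/2881 ≈ -0.00034710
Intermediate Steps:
1/(1469 - 174*25) = 1/(1469 - 29*150) = 1/(1469 - 4350) = 1/(-2881) = -1/2881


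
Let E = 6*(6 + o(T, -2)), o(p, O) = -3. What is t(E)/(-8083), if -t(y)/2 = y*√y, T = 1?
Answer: 108*√2/8083 ≈ 0.018896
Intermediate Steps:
E = 18 (E = 6*(6 - 3) = 6*3 = 18)
t(y) = -2*y^(3/2) (t(y) = -2*y*√y = -2*y^(3/2))
t(E)/(-8083) = -108*√2/(-8083) = -108*√2*(-1/8083) = 108*√2/8083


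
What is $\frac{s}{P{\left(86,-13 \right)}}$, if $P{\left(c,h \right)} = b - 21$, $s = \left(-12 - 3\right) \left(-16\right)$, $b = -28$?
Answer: $- \frac{240}{49} \approx -4.898$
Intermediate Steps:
$s = 240$ ($s = \left(-15\right) \left(-16\right) = 240$)
$P{\left(c,h \right)} = -49$ ($P{\left(c,h \right)} = -28 - 21 = -49$)
$\frac{s}{P{\left(86,-13 \right)}} = \frac{240}{-49} = 240 \left(- \frac{1}{49}\right) = - \frac{240}{49}$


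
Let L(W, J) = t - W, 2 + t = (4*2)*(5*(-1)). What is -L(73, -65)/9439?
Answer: 115/9439 ≈ 0.012183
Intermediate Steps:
t = -42 (t = -2 + (4*2)*(5*(-1)) = -2 + 8*(-5) = -2 - 40 = -42)
L(W, J) = -42 - W
-L(73, -65)/9439 = -(-42 - 1*73)/9439 = -(-42 - 73)/9439 = -(-115)/9439 = -1*(-115/9439) = 115/9439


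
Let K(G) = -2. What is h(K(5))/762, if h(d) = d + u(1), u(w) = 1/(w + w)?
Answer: -1/508 ≈ -0.0019685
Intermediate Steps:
u(w) = 1/(2*w)
h(d) = 1/2 + d (h(d) = d + (1/2)/1 = d + (1/2)*1 = d + 1/2 = 1/2 + d)
h(K(5))/762 = (1/2 - 2)/762 = -3/2*1/762 = -1/508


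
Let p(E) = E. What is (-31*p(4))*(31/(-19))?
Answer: 3844/19 ≈ 202.32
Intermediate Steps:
(-31*p(4))*(31/(-19)) = (-31*4)*(31/(-19)) = -3844*(-1)/19 = -124*(-31/19) = 3844/19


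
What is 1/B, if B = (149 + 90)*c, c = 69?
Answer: 1/16491 ≈ 6.0639e-5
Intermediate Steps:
B = 16491 (B = (149 + 90)*69 = 239*69 = 16491)
1/B = 1/16491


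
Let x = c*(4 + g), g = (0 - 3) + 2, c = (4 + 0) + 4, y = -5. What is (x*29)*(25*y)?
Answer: -87000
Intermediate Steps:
c = 8 (c = 4 + 4 = 8)
g = -1 (g = -3 + 2 = -1)
x = 24 (x = 8*(4 - 1) = 8*3 = 24)
(x*29)*(25*y) = (24*29)*(25*(-5)) = 696*(-125) = -87000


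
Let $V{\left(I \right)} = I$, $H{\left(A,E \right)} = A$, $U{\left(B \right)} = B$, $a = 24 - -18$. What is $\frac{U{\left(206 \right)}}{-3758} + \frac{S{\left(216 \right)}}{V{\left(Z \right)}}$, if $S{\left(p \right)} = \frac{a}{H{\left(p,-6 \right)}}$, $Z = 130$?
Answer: $- \frac{468887}{8793720} \approx -0.053321$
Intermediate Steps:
$a = 42$ ($a = 24 + 18 = 42$)
$S{\left(p \right)} = \frac{42}{p}$
$\frac{U{\left(206 \right)}}{-3758} + \frac{S{\left(216 \right)}}{V{\left(Z \right)}} = \frac{206}{-3758} + \frac{42 \cdot \frac{1}{216}}{130} = 206 \left(- \frac{1}{3758}\right) + 42 \cdot \frac{1}{216} \cdot \frac{1}{130} = - \frac{103}{1879} + \frac{7}{36} \cdot \frac{1}{130} = - \frac{103}{1879} + \frac{7}{4680} = - \frac{468887}{8793720}$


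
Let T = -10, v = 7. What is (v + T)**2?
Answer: 9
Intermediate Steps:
(v + T)**2 = (7 - 10)**2 = (-3)**2 = 9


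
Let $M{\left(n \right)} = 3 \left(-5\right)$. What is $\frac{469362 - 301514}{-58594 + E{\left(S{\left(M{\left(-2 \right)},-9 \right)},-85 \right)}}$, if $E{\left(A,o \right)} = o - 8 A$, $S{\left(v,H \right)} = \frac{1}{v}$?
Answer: $- \frac{2517720}{880177} \approx -2.8605$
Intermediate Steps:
$M{\left(n \right)} = -15$
$\frac{469362 - 301514}{-58594 + E{\left(S{\left(M{\left(-2 \right)},-9 \right)},-85 \right)}} = \frac{469362 - 301514}{-58594 - \left(85 + \frac{8}{-15}\right)} = \frac{167848}{-58594 - \frac{1267}{15}} = \frac{167848}{- \frac{880177}{15}} = 167848 \left(- \frac{15}{880177}\right) = - \frac{2517720}{880177}$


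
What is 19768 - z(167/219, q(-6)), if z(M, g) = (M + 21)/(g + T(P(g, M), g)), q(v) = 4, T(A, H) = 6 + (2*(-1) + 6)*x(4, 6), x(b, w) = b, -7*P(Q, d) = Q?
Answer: 56277113/2847 ≈ 19767.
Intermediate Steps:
P(Q, d) = -Q/7
T(A, H) = 22 (T(A, H) = 6 + (2*(-1) + 6)*4 = 6 + (-2 + 6)*4 = 6 + 4*4 = 6 + 16 = 22)
z(M, g) = (21 + M)/(22 + g) (z(M, g) = (M + 21)/(g + 22) = (21 + M)/(22 + g))
19768 - z(167/219, q(-6)) = 19768 - (21 + 167/219)/(22 + 4) = 19768 - (21 + 167*(1/219))/26 = 19768 - (21 + 167/219)/26 = 19768 - 4766/(26*219) = 19768 - 1*2383/2847 = 19768 - 2383/2847 = 56277113/2847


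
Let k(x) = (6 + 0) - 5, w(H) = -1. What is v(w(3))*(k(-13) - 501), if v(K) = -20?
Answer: 10000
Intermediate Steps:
k(x) = 1 (k(x) = 6 - 5 = 1)
v(w(3))*(k(-13) - 501) = -20*(1 - 501) = -20*(-500) = 10000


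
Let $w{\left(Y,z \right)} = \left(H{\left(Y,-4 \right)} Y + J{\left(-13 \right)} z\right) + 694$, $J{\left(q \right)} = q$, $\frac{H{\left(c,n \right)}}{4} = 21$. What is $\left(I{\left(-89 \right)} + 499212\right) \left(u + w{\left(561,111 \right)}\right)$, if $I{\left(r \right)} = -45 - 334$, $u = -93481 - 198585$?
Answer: $-122558778603$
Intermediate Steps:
$u = -292066$ ($u = -93481 - 198585 = -292066$)
$H{\left(c,n \right)} = 84$ ($H{\left(c,n \right)} = 4 \cdot 21 = 84$)
$w{\left(Y,z \right)} = 694 - 13 z + 84 Y$ ($w{\left(Y,z \right)} = \left(84 Y - 13 z\right) + 694 = \left(- 13 z + 84 Y\right) + 694 = 694 - 13 z + 84 Y$)
$I{\left(r \right)} = -379$
$\left(I{\left(-89 \right)} + 499212\right) \left(u + w{\left(561,111 \right)}\right) = \left(-379 + 499212\right) \left(-292066 + \left(694 - 1443 + 84 \cdot 561\right)\right) = 498833 \left(-292066 + \left(694 - 1443 + 47124\right)\right) = 498833 \left(-292066 + 46375\right) = 498833 \left(-245691\right) = -122558778603$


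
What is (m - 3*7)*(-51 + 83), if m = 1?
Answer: -640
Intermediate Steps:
(m - 3*7)*(-51 + 83) = (1 - 3*7)*(-51 + 83) = (1 - 21)*32 = -20*32 = -640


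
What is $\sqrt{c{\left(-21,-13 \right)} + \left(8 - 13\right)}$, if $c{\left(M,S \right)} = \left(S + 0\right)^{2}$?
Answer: $2 \sqrt{41} \approx 12.806$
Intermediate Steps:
$c{\left(M,S \right)} = S^{2}$
$\sqrt{c{\left(-21,-13 \right)} + \left(8 - 13\right)} = \sqrt{\left(-13\right)^{2} + \left(8 - 13\right)} = \sqrt{169 - 5} = \sqrt{164} = 2 \sqrt{41}$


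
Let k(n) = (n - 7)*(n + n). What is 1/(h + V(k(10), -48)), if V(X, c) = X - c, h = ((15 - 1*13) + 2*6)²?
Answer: 1/304 ≈ 0.0032895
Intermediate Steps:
k(n) = 2*n*(-7 + n) (k(n) = (-7 + n)*(2*n) = 2*n*(-7 + n))
h = 196 (h = ((15 - 13) + 12)² = (2 + 12)² = 14² = 196)
1/(h + V(k(10), -48)) = 1/(196 + (2*10*(-7 + 10) - 1*(-48))) = 1/(196 + (2*10*3 + 48)) = 1/(196 + (60 + 48)) = 1/(196 + 108) = 1/304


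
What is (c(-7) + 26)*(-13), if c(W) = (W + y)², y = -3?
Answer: -1638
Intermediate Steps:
c(W) = (-3 + W)² (c(W) = (W - 3)² = (-3 + W)²)
(c(-7) + 26)*(-13) = ((-3 - 7)² + 26)*(-13) = ((-10)² + 26)*(-13) = (100 + 26)*(-13) = 126*(-13) = -1638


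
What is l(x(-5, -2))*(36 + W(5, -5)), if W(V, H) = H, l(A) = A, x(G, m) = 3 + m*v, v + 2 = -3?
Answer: 403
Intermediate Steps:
v = -5 (v = -2 - 3 = -5)
x(G, m) = 3 - 5*m (x(G, m) = 3 + m*(-5) = 3 - 5*m)
l(x(-5, -2))*(36 + W(5, -5)) = (3 - 5*(-2))*(36 - 5) = (3 + 10)*31 = 13*31 = 403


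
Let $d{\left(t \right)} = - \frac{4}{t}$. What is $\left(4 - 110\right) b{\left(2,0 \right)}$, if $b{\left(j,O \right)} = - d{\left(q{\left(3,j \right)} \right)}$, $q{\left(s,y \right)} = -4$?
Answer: $106$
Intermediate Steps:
$b{\left(j,O \right)} = -1$ ($b{\left(j,O \right)} = - \frac{-4}{-4} = - \frac{\left(-4\right) \left(-1\right)}{4} = \left(-1\right) 1 = -1$)
$\left(4 - 110\right) b{\left(2,0 \right)} = \left(4 - 110\right) \left(-1\right) = \left(-106\right) \left(-1\right) = 106$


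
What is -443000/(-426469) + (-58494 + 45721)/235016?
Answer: 98664799463/100227038504 ≈ 0.98441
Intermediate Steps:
-443000/(-426469) + (-58494 + 45721)/235016 = -443000*(-1/426469) - 12773*1/235016 = 443000/426469 - 12773/235016 = 98664799463/100227038504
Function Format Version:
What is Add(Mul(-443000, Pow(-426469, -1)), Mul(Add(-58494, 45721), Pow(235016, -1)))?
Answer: Rational(98664799463, 100227038504) ≈ 0.98441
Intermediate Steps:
Add(Mul(-443000, Pow(-426469, -1)), Mul(Add(-58494, 45721), Pow(235016, -1))) = Add(Mul(-443000, Rational(-1, 426469)), Mul(-12773, Rational(1, 235016))) = Add(Rational(443000, 426469), Rational(-12773, 235016)) = Rational(98664799463, 100227038504)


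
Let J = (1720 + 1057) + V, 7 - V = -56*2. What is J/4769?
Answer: 2896/4769 ≈ 0.60725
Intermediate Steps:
V = 119 (V = 7 - (-56)*2 = 7 - 1*(-112) = 7 + 112 = 119)
J = 2896 (J = (1720 + 1057) + 119 = 2777 + 119 = 2896)
J/4769 = 2896/4769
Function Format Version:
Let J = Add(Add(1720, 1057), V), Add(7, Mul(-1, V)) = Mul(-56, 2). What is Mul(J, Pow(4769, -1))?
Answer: Rational(2896, 4769) ≈ 0.60725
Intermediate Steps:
V = 119 (V = Add(7, Mul(-1, Mul(-56, 2))) = Add(7, Mul(-1, -112)) = Add(7, 112) = 119)
J = 2896 (J = Add(Add(1720, 1057), 119) = Add(2777, 119) = 2896)
Mul(J, Pow(4769, -1)) = Mul(2896, Pow(4769, -1)) = Mul(2896, Rational(1, 4769)) = Rational(2896, 4769)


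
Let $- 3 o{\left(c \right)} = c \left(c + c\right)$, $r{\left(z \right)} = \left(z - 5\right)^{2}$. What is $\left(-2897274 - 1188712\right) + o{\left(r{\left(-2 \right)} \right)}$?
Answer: $- \frac{12262760}{3} \approx -4.0876 \cdot 10^{6}$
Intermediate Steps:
$r{\left(z \right)} = \left(-5 + z\right)^{2}$
$o{\left(c \right)} = - \frac{2 c^{2}}{3}$ ($o{\left(c \right)} = - \frac{c \left(c + c\right)}{3} = - \frac{c 2 c}{3} = - \frac{2 c^{2}}{3}$)
$\left(-2897274 - 1188712\right) + o{\left(r{\left(-2 \right)} \right)} = \left(-2897274 - 1188712\right) - \frac{2 \left(\left(-5 - 2\right)^{2}\right)^{2}}{3} = -4085986 - \frac{2 \left(\left(-7\right)^{2}\right)^{2}}{3} = -4085986 - \frac{2 \cdot 49^{2}}{3} = -4085986 - \frac{4802}{3} = - \frac{12262760}{3}$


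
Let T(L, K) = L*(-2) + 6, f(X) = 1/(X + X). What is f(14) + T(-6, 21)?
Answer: 505/28 ≈ 18.036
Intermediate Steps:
f(X) = 1/(2*X)
T(L, K) = 6 - 2*L (T(L, K) = -2*L + 6 = 6 - 2*L)
f(14) + T(-6, 21) = (½)/14 + (6 - 2*(-6)) = (½)*(1/14) + (6 + 12) = 1/28 + 18 = 505/28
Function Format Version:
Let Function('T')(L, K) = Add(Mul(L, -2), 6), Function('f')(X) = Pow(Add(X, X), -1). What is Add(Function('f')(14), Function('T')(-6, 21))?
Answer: Rational(505, 28) ≈ 18.036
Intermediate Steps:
Function('f')(X) = Mul(Rational(1, 2), Pow(X, -1)) (Function('f')(X) = Pow(Mul(2, X), -1) = Mul(Rational(1, 2), Pow(X, -1)))
Function('T')(L, K) = Add(6, Mul(-2, L)) (Function('T')(L, K) = Add(Mul(-2, L), 6) = Add(6, Mul(-2, L)))
Add(Function('f')(14), Function('T')(-6, 21)) = Add(Mul(Rational(1, 2), Pow(14, -1)), Add(6, Mul(-2, -6))) = Add(Mul(Rational(1, 2), Rational(1, 14)), Add(6, 12)) = Add(Rational(1, 28), 18) = Rational(505, 28)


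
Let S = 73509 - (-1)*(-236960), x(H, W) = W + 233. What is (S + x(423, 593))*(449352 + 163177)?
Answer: -99612528625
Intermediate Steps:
x(H, W) = 233 + W
S = -163451 (S = 73509 - 1*236960 = 73509 - 236960 = -163451)
(S + x(423, 593))*(449352 + 163177) = (-163451 + (233 + 593))*(449352 + 163177) = (-163451 + 826)*612529 = -162625*612529 = -99612528625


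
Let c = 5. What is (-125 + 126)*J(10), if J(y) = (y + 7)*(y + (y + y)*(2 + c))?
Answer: 2550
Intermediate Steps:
J(y) = 15*y*(7 + y) (J(y) = (y + 7)*(y + (y + y)*(2 + 5)) = (7 + y)*(y + (2*y)*7) = (7 + y)*(y + 14*y) = (7 + y)*(15*y) = 15*y*(7 + y))
(-125 + 126)*J(10) = (-125 + 126)*(15*10*(7 + 10)) = 1*(15*10*17) = 1*2550 = 2550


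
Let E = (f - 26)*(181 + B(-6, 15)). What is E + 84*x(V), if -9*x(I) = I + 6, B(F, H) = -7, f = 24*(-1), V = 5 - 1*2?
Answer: -8784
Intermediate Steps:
V = 3 (V = 5 - 2 = 3)
f = -24
x(I) = -2/3 - I/9 (x(I) = -(I + 6)/9 = -(6 + I)/9 = -2/3 - I/9)
E = -8700 (E = (-24 - 26)*(181 - 7) = -50*174 = -8700)
E + 84*x(V) = -8700 + 84*(-2/3 - 1/9*3) = -8700 + 84*(-2/3 - 1/3) = -8700 + 84*(-1) = -8700 - 84 = -8784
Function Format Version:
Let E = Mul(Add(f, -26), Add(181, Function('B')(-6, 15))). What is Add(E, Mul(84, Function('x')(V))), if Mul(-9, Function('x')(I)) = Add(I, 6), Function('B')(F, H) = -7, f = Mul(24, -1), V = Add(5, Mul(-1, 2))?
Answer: -8784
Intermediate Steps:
V = 3 (V = Add(5, -2) = 3)
f = -24
Function('x')(I) = Add(Rational(-2, 3), Mul(Rational(-1, 9), I)) (Function('x')(I) = Mul(Rational(-1, 9), Add(I, 6)) = Mul(Rational(-1, 9), Add(6, I)) = Add(Rational(-2, 3), Mul(Rational(-1, 9), I)))
E = -8700 (E = Mul(Add(-24, -26), Add(181, -7)) = Mul(-50, 174) = -8700)
Add(E, Mul(84, Function('x')(V))) = Add(-8700, Mul(84, Add(Rational(-2, 3), Mul(Rational(-1, 9), 3)))) = Add(-8700, Mul(84, Add(Rational(-2, 3), Rational(-1, 3)))) = Add(-8700, Mul(84, -1)) = Add(-8700, -84) = -8784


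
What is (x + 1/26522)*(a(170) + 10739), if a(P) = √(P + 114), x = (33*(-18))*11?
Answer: -1861012288033/26522 - 173294747*√71/13261 ≈ -7.0279e+7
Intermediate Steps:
x = -6534 (x = -594*11 = -6534)
a(P) = √(114 + P)
(x + 1/26522)*(a(170) + 10739) = (-6534 + 1/26522)*(√(114 + 170) + 10739) = (-6534 + 1/26522)*(√284 + 10739) = -173294747*(2*√71 + 10739)/26522 = -173294747*(10739 + 2*√71)/26522 = -1861012288033/26522 - 173294747*√71/13261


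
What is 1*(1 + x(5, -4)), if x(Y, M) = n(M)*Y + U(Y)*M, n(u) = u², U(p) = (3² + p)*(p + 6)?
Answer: -535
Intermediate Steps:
U(p) = (6 + p)*(9 + p) (U(p) = (9 + p)*(6 + p) = (6 + p)*(9 + p))
x(Y, M) = M*(54 + Y² + 15*Y) + Y*M² (x(Y, M) = M²*Y + (54 + Y² + 15*Y)*M = Y*M² + M*(54 + Y² + 15*Y) = M*(54 + Y² + 15*Y) + Y*M²)
1*(1 + x(5, -4)) = 1*(1 - 4*(54 + 5² + 15*5 - 4*5)) = 1*(1 - 4*(54 + 25 + 75 - 20)) = 1*(1 - 4*134) = 1*(1 - 536) = 1*(-535) = -535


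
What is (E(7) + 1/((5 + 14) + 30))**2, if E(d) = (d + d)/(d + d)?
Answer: 2500/2401 ≈ 1.0412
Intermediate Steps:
E(d) = 1 (E(d) = (2*d)/((2*d)) = (2*d)*(1/(2*d)) = 1)
(E(7) + 1/((5 + 14) + 30))**2 = (1 + 1/((5 + 14) + 30))**2 = (1 + 1/(19 + 30))**2 = (1 + 1/49)**2 = (50/49)**2 = 2500/2401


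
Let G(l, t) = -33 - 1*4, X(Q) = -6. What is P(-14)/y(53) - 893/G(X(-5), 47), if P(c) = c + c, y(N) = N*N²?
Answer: 132946125/5508449 ≈ 24.135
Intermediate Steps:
G(l, t) = -37 (G(l, t) = -33 - 4 = -37)
y(N) = N³
P(c) = 2*c
P(-14)/y(53) - 893/G(X(-5), 47) = (2*(-14))/(53³) - 893/(-37) = -28/148877 - 893*(-1/37) = -28*1/148877 + 893/37 = -28/148877 + 893/37 = 132946125/5508449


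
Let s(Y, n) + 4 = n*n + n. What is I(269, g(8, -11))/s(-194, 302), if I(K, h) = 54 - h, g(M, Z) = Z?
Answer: 65/91502 ≈ 0.00071037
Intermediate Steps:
s(Y, n) = -4 + n + n**2 (s(Y, n) = -4 + (n*n + n) = -4 + (n**2 + n) = -4 + (n + n**2) = -4 + n + n**2)
I(269, g(8, -11))/s(-194, 302) = (54 - 1*(-11))/(-4 + 302 + 302**2) = (54 + 11)/(-4 + 302 + 91204) = 65/91502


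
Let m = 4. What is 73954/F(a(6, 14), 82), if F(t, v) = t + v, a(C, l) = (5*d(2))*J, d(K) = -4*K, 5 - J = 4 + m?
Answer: 36977/101 ≈ 366.11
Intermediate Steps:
J = -3 (J = 5 - (4 + 4) = 5 - 1*8 = 5 - 8 = -3)
a(C, l) = 120 (a(C, l) = (5*(-4*2))*(-3) = (5*(-8))*(-3) = -40*(-3) = 120)
73954/F(a(6, 14), 82) = 73954/(120 + 82) = 73954/202 = 73954*(1/202) = 36977/101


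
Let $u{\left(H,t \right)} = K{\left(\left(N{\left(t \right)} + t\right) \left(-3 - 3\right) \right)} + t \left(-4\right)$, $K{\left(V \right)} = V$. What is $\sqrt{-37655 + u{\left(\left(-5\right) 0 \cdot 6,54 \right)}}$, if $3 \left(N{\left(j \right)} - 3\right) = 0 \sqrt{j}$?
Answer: $i \sqrt{38213} \approx 195.48 i$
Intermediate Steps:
$N{\left(j \right)} = 3$ ($N{\left(j \right)} = 3 + \frac{0 \sqrt{j}}{3} = 3 + \frac{1}{3} \cdot 0 = 3 + 0 = 3$)
$u{\left(H,t \right)} = -18 - 10 t$ ($u{\left(H,t \right)} = \left(3 + t\right) \left(-3 - 3\right) + t \left(-4\right) = \left(3 + t\right) \left(-6\right) - 4 t = \left(-18 - 6 t\right) - 4 t = -18 - 10 t$)
$\sqrt{-37655 + u{\left(\left(-5\right) 0 \cdot 6,54 \right)}} = \sqrt{-37655 - 558} = \sqrt{-38213} = i \sqrt{38213}$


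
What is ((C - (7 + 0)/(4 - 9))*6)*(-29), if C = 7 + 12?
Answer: -17748/5 ≈ -3549.6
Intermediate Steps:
C = 19
((C - (7 + 0)/(4 - 9))*6)*(-29) = ((19 - (7 + 0)/(4 - 9))*6)*(-29) = ((19 - 7/(-5))*6)*(-29) = ((19 - 7*(-1)/5)*6)*(-29) = ((19 - 1*(-7/5))*6)*(-29) = ((19 + 7/5)*6)*(-29) = ((102/5)*6)*(-29) = (612/5)*(-29) = -17748/5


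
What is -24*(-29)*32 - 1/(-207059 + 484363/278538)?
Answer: 1284500080399626/57673315379 ≈ 22272.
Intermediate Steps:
-24*(-29)*32 - 1/(-207059 + 484363/278538) = 696*32 - 1/(-207059 + 484363*(1/278538)) = 22272 - 1/(-207059 + 484363/278538) = 22272 - 1/(-57673315379/278538) = 22272 - 1*(-278538/57673315379) = 22272 + 278538/57673315379 = 1284500080399626/57673315379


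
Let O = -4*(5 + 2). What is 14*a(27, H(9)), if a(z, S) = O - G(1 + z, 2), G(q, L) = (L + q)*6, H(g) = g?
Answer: -2912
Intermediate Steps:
O = -28 (O = -4*7 = -28)
G(q, L) = 6*L + 6*q
a(z, S) = -46 - 6*z (a(z, S) = -28 - (6*2 + 6*(1 + z)) = -28 - (12 + (6 + 6*z)) = -28 - (18 + 6*z) = -28 + (-18 - 6*z) = -46 - 6*z)
14*a(27, H(9)) = 14*(-46 - 6*27) = 14*(-46 - 162) = 14*(-208) = -2912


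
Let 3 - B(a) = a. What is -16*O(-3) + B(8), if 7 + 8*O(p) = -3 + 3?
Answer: 9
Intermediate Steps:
B(a) = 3 - a
O(p) = -7/8 (O(p) = -7/8 + (-3 + 3)/8 = -7/8 + (⅛)*0 = -7/8 + 0 = -7/8)
-16*O(-3) + B(8) = -16*(-7/8) + (3 - 1*8) = 14 + (3 - 8) = 14 - 5 = 9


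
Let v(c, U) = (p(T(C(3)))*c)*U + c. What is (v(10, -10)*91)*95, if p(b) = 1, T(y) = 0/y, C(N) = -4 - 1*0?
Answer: -778050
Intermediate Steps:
C(N) = -4 (C(N) = -4 + 0 = -4)
T(y) = 0
v(c, U) = c + U*c (v(c, U) = (1*c)*U + c = c*U + c = U*c + c = c + U*c)
(v(10, -10)*91)*95 = ((10*(1 - 10))*91)*95 = ((10*(-9))*91)*95 = -90*91*95 = -8190*95 = -778050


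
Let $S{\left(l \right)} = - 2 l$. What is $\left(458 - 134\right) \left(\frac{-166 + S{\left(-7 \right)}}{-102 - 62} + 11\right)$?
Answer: $\frac{158436}{41} \approx 3864.3$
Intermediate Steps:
$\left(458 - 134\right) \left(\frac{-166 + S{\left(-7 \right)}}{-102 - 62} + 11\right) = \left(458 - 134\right) \left(\frac{-166 - -14}{-102 - 62} + 11\right) = 324 \left(\frac{-166 + 14}{-164} + 11\right) = 324 \left(\left(-152\right) \left(- \frac{1}{164}\right) + 11\right) = 324 \left(\frac{38}{41} + 11\right) = 324 \cdot \frac{489}{41} = \frac{158436}{41}$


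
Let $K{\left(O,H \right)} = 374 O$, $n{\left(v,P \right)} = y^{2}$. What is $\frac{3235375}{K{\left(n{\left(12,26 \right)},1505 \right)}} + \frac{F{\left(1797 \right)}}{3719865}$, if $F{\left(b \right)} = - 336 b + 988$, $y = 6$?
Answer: $\frac{364455820343}{1517704920} \approx 240.14$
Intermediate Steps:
$F{\left(b \right)} = 988 - 336 b$
$n{\left(v,P \right)} = 36$ ($n{\left(v,P \right)} = 6^{2} = 36$)
$\frac{3235375}{K{\left(n{\left(12,26 \right)},1505 \right)}} + \frac{F{\left(1797 \right)}}{3719865} = \frac{3235375}{374 \cdot 36} + \frac{988 - 603792}{3719865} = \frac{3235375}{13464} + \left(988 - 603792\right) \frac{1}{3719865} = 3235375 \cdot \frac{1}{13464} - \frac{602804}{3719865} = \frac{294125}{1224} - \frac{602804}{3719865} = \frac{364455820343}{1517704920}$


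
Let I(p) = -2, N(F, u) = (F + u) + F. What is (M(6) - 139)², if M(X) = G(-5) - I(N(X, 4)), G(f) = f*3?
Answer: 23104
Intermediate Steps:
N(F, u) = u + 2*F
G(f) = 3*f
M(X) = -13 (M(X) = 3*(-5) - 1*(-2) = -15 + 2 = -13)
(M(6) - 139)² = (-13 - 139)² = (-152)² = 23104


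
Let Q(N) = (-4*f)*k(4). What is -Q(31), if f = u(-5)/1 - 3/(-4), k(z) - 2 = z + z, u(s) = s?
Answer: -170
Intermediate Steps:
k(z) = 2 + 2*z (k(z) = 2 + (z + z) = 2 + 2*z)
f = -17/4 (f = -5/1 - 3/(-4) = -5*1 - 3*(-1/4) = -5 + 3/4 = -17/4 ≈ -4.2500)
Q(N) = 170 (Q(N) = (-4*(-17/4))*(2 + 2*4) = 17*(2 + 8) = 17*10 = 170)
-Q(31) = -1*170 = -170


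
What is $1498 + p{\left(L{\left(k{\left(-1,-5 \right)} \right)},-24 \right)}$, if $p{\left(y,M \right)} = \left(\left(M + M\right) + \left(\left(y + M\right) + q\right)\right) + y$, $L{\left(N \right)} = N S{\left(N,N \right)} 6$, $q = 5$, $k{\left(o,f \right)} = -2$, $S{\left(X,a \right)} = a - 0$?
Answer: $1479$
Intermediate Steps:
$S{\left(X,a \right)} = a$ ($S{\left(X,a \right)} = a + 0 = a$)
$L{\left(N \right)} = 6 N^{2}$ ($L{\left(N \right)} = N N 6 = N^{2} \cdot 6 = 6 N^{2}$)
$p{\left(y,M \right)} = 5 + 2 y + 3 M$ ($p{\left(y,M \right)} = \left(\left(M + M\right) + \left(\left(y + M\right) + 5\right)\right) + y = \left(2 M + \left(\left(M + y\right) + 5\right)\right) + y = \left(2 M + \left(5 + M + y\right)\right) + y = \left(5 + y + 3 M\right) + y = 5 + 2 y + 3 M$)
$1498 + p{\left(L{\left(k{\left(-1,-5 \right)} \right)},-24 \right)} = 1498 + \left(5 + 2 \cdot 6 \left(-2\right)^{2} + 3 \left(-24\right)\right) = 1498 + \left(5 + 2 \cdot 6 \cdot 4 - 72\right) = 1498 + \left(5 + 2 \cdot 24 - 72\right) = 1498 + \left(5 + 48 - 72\right) = 1498 - 19 = 1479$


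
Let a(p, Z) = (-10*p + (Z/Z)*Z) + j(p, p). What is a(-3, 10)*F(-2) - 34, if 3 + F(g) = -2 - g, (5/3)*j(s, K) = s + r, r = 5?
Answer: -788/5 ≈ -157.60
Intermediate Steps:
j(s, K) = 3 + 3*s/5 (j(s, K) = 3*(s + 5)/5 = 3*(5 + s)/5 = 3 + 3*s/5)
F(g) = -5 - g (F(g) = -3 + (-2 - g) = -5 - g)
a(p, Z) = 3 + Z - 47*p/5 (a(p, Z) = (-10*p + (Z/Z)*Z) + (3 + 3*p/5) = (-10*p + 1*Z) + (3 + 3*p/5) = (-10*p + Z) + (3 + 3*p/5) = (Z - 10*p) + (3 + 3*p/5) = 3 + Z - 47*p/5)
a(-3, 10)*F(-2) - 34 = (3 + 10 - 47/5*(-3))*(-5 - 1*(-2)) - 34 = (3 + 10 + 141/5)*(-5 + 2) - 34 = (206/5)*(-3) - 34 = -618/5 - 34 = -788/5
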